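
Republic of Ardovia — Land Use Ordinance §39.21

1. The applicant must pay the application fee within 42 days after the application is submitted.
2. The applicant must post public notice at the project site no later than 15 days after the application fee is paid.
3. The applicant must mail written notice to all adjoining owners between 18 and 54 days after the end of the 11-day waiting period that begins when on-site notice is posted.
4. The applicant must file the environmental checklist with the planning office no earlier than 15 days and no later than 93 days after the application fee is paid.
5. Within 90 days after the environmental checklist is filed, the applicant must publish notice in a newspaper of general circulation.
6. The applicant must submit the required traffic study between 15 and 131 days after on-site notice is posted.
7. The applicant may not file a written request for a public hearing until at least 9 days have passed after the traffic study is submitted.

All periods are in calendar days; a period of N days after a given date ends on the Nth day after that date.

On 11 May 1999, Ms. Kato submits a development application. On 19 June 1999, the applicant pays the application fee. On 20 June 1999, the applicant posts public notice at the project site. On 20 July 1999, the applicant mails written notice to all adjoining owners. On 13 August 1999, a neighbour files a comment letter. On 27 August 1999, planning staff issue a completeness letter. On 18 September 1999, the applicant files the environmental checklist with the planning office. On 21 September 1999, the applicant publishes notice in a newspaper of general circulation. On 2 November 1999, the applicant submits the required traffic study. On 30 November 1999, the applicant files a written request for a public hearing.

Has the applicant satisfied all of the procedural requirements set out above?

Step 1 — counting 42 days from 11 May 1999 (when the application is submitted) gives a deadline of 22 June 1999; completed 19 June 1999, before the deadline.
Step 2 — counting 15 days from 19 June 1999 (when the application fee is paid) gives a deadline of 4 July 1999; completed 20 June 1999, before the deadline.
Step 3 — 18 and 54 days from 1 July 1999 (end of the 11-day waiting period, which began when on-site notice is posted on 20 June 1999) are 19 July 1999 and 24 August 1999 respectively; done 20 July 1999, which is between those dates.
Step 4 — 15 and 93 days from 19 June 1999 (when the application fee is paid) are 4 July 1999 and 20 September 1999 respectively; done 18 September 1999 — within the window.
Step 5 — counting 90 days from 18 September 1999 (when the environmental checklist is filed) gives a deadline of 17 December 1999; done 21 September 1999 — timely.
Step 6 — 15 and 131 days from 20 June 1999 (when on-site notice is posted) are 5 July 1999 and 29 October 1999 respectively; 2 November 1999 is 4 days past the end of the window.

No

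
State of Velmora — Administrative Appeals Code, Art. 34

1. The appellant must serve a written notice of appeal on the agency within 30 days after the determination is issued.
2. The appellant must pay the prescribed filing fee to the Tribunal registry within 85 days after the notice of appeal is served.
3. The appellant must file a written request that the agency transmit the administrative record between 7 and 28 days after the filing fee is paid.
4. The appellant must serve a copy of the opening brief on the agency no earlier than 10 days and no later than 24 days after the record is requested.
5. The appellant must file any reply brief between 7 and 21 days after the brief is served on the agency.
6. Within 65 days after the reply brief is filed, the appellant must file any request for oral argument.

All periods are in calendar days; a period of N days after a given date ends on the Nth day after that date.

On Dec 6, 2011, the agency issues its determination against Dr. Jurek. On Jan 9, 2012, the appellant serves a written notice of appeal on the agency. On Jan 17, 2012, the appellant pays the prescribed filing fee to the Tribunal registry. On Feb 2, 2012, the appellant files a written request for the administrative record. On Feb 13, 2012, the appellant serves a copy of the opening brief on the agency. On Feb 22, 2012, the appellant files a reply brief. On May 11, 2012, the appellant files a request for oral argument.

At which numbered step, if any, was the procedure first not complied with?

Step 1

Step 1: 30 days after Dec 6, 2011 (when the determination is issued) is Jan 5, 2012; done Jan 9, 2012 — 4 days late.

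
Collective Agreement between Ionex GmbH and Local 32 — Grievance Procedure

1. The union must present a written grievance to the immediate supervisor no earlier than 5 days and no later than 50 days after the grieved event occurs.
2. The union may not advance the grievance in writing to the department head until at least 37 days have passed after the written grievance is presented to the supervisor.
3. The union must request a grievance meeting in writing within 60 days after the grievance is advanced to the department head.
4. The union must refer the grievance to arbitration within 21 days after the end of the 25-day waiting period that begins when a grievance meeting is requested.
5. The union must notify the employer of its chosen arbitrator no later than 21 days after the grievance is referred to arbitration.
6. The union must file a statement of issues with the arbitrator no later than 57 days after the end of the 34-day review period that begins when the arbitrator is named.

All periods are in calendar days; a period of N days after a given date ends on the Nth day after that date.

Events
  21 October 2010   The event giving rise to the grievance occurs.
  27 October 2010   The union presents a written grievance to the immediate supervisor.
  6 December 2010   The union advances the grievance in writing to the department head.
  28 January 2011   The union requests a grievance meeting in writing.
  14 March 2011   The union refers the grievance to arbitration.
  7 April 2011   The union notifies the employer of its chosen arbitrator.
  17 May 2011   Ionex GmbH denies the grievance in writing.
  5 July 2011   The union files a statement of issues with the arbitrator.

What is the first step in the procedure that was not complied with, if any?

Step 1 — 5 and 50 days from 21 October 2010 (when the grieved event occurs) are 26 October 2010 and 10 December 2010 respectively; 27 October 2010 falls inside that range.
Step 2 — must wait 37 days from 27 October 2010 (when the written grievance is presented to the supervisor), so not before 3 December 2010; 6 December 2010 is on or after that date.
Step 3 — counting 60 days from 6 December 2010 (when the grievance is advanced to the department head) gives a deadline of 4 February 2011; completed 28 January 2011, before the deadline.
Step 4 — counting 21 days from 22 February 2011 (end of the 25-day waiting period, which began when a grievance meeting is requested on 28 January 2011) gives a deadline of 15 March 2011; done 14 March 2011 — timely.
Step 5 — counting 21 days from 14 March 2011 (when the grievance is referred to arbitration) gives a deadline of 4 April 2011; not done until 7 April 2011, 3 days after the deadline.
That is the first point of non-compliance.

Step 5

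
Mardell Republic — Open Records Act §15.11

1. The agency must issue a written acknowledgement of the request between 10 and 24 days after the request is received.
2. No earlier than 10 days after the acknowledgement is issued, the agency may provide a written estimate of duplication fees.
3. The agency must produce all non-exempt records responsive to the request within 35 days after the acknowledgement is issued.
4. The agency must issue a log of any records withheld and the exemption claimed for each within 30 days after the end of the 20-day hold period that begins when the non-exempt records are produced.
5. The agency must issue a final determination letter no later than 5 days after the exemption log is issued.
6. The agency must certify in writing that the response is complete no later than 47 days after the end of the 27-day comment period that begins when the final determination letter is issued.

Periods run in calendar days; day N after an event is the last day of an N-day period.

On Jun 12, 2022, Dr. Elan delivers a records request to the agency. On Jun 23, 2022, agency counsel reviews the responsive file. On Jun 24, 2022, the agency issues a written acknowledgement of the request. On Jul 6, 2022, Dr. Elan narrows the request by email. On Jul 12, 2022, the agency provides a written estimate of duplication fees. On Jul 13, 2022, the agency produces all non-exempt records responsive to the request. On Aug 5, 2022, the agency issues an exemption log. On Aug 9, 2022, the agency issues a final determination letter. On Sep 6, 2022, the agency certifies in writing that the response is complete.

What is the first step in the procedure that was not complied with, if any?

(1) the permitted window runs from Jun 12, 2022 + 10 = Jun 22, 2022 to Jun 12, 2022 + 24 = Jul 6, 2022; done Jun 24, 2022 — within the window.
(2) permitted from Jun 24, 2022 + 10 days = Jul 4, 2022 onward; Jul 12, 2022 is on or after that date.
(3) due by Jun 24, 2022 + 35 days = Jul 29, 2022; Jul 13, 2022 is within that limit.
(4) due by Aug 2, 2022 + 30 days = Sep 1, 2022; Aug 5, 2022 is within that limit.
(5) due by Aug 5, 2022 + 5 days = Aug 10, 2022; Aug 9, 2022 is within that limit.
(6) due by Sep 5, 2022 + 47 days = Oct 22, 2022; done Sep 6, 2022 — timely.

None — every step was satisfied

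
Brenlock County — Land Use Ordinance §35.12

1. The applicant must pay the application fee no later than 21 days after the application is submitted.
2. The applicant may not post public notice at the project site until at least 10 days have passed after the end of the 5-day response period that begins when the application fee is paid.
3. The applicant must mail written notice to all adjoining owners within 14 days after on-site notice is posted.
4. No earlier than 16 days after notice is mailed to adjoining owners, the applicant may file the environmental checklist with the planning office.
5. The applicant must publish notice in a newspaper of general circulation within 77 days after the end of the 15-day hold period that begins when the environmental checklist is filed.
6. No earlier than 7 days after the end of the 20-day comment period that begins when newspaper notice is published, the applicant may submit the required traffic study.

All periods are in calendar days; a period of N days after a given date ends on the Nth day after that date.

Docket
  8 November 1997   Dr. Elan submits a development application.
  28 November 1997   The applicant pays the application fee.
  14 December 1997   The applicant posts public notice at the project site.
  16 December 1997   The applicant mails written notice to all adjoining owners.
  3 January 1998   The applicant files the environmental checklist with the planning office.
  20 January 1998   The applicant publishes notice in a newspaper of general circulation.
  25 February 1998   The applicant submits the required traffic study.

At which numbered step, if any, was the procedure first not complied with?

(1) due by 8 November 1997 + 21 days = 29 November 1997; 28 November 1997 is within that limit.
(2) permitted from 3 December 1997 + 10 days = 13 December 1997 onward; 14 December 1997 is on or after that date.
(3) due by 14 December 1997 + 14 days = 28 December 1997; 16 December 1997 is within that limit.
(4) permitted from 16 December 1997 + 16 days = 1 January 1998 onward; 3 January 1998 is on or after that date.
(5) due by 18 January 1998 + 77 days = 5 April 1998; 20 January 1998 is within that limit.
(6) permitted from 9 February 1998 + 7 days = 16 February 1998 onward; 25 February 1998 is on or after that date.

None — every step was satisfied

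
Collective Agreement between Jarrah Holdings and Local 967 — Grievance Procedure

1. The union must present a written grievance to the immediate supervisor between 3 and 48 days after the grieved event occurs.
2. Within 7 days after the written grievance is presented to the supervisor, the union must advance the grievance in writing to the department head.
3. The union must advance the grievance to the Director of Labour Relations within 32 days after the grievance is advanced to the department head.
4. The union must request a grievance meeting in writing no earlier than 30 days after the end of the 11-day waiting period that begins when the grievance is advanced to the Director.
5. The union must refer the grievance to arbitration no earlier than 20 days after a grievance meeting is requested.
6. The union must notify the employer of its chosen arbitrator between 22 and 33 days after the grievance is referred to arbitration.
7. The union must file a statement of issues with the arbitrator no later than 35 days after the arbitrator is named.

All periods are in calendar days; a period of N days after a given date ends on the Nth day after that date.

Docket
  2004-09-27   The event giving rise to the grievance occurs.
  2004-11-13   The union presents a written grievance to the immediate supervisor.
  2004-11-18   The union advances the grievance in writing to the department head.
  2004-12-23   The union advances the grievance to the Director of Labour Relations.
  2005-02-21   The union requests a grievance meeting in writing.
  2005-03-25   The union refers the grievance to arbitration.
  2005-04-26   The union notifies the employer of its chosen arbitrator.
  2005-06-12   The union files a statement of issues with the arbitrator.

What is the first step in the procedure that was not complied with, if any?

Step 3

Step 1 — 3 and 48 days from 2004-09-27 (when the grieved event occurs) are 2004-09-30 and 2004-11-14 respectively; 2004-11-13 falls inside that range.
Step 2 — counting 7 days from 2004-11-13 (when the written grievance is presented to the supervisor) gives a deadline of 2004-11-20; done 2004-11-18 — timely.
Step 3 — counting 32 days from 2004-11-18 (when the grievance is advanced to the department head) gives a deadline of 2004-12-20; done 2004-12-23 — 3 days late.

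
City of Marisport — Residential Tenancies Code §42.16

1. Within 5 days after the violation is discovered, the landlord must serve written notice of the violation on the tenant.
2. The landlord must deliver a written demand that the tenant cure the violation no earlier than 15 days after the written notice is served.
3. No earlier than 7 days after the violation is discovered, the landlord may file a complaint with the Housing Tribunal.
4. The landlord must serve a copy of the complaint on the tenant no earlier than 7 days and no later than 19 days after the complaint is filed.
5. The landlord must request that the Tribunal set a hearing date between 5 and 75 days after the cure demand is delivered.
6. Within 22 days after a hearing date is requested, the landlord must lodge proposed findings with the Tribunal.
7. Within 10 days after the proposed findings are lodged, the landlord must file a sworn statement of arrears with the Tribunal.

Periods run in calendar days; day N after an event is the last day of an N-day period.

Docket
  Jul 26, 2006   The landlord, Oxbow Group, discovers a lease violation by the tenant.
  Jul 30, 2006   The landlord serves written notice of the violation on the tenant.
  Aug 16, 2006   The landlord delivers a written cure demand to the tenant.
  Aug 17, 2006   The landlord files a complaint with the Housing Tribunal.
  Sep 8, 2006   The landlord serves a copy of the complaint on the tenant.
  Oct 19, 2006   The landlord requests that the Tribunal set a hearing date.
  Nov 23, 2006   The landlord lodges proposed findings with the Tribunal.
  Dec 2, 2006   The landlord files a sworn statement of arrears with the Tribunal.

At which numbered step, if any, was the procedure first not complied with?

Step 4

Step 1: 5 days after Jul 26, 2006 (when the violation is discovered) is Jul 31, 2006; completed Jul 30, 2006, before the deadline.
Step 2: the earliest permitted date is 15 days after Jul 30, 2006 (when the written notice is served), i.e. Aug 14, 2006; Aug 16, 2006 is on or after that date.
Step 3: the earliest permitted date is 7 days after Jul 26, 2006 (when the violation is discovered), i.e. Aug 2, 2006; Aug 17, 2006 is on or after that date.
Step 4: the window is 7–19 days after Aug 17, 2006 (when the complaint is filed), so Aug 24, 2006 through Sep 5, 2006; done Sep 8, 2006 — 3 days after the window closed.
The analysis stops there.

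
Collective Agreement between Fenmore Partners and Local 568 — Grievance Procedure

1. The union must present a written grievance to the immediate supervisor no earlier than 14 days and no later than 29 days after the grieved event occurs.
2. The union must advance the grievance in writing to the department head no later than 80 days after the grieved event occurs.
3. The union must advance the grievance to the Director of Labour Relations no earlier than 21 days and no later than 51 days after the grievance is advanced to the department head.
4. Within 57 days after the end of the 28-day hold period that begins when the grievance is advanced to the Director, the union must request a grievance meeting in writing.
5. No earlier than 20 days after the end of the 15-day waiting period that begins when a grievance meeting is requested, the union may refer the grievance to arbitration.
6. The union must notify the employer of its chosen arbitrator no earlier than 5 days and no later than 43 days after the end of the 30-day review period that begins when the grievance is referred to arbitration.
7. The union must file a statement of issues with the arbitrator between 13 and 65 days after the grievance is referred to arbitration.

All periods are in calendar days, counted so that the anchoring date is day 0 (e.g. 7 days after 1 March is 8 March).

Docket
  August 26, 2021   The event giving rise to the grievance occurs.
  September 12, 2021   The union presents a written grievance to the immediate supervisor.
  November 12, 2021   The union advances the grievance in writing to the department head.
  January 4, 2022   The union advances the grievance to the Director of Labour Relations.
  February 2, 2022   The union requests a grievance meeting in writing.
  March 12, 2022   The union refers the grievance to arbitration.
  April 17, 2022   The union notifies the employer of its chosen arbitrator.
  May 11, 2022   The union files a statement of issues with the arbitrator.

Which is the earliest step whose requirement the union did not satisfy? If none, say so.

Step 3

Step 1: the window is 14–29 days after August 26, 2021 (when the grieved event occurs), so September 9, 2021 through September 24, 2021; September 12, 2021 falls inside that range.
Step 2: 80 days after August 26, 2021 (when the grieved event occurs) is November 14, 2021; done November 12, 2021 — timely.
Step 3: the window is 21–51 days after November 12, 2021 (when the grievance is advanced to the department head), so December 3, 2021 through January 2, 2022; January 4, 2022 is 2 days past the end of the window.
Later steps need not be reached.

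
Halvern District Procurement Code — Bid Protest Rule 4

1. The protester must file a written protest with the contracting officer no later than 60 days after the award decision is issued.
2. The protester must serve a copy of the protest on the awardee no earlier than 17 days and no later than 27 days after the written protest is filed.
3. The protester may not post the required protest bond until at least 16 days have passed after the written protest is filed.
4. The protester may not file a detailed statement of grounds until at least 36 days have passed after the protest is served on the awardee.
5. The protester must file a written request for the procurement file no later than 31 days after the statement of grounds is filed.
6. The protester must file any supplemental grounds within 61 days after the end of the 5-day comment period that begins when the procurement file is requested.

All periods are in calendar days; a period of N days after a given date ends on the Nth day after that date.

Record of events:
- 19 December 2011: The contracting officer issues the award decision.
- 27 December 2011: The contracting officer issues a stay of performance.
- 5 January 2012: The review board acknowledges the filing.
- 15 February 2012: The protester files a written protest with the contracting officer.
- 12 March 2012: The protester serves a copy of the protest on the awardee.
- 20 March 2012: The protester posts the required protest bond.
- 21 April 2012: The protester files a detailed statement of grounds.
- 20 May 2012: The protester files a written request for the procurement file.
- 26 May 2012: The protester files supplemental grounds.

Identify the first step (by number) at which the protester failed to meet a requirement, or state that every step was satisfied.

None — every step was satisfied

Step 1: 60 days after 19 December 2011 (when the award decision is issued) is 17 February 2012; done 15 February 2012 — timely.
Step 2: the window is 17–27 days after 15 February 2012 (when the written protest is filed), so 3 March 2012 through 13 March 2012; done 12 March 2012 — within the window.
Step 3: the earliest permitted date is 16 days after 15 February 2012 (when the written protest is filed), i.e. 2 March 2012; done 20 March 2012 — permitted.
Step 4: the earliest permitted date is 36 days after 12 March 2012 (when the protest is served on the awardee), i.e. 17 April 2012; done 21 April 2012 — permitted.
Step 5: 31 days after 21 April 2012 (when the statement of grounds is filed) is 22 May 2012; done 20 May 2012 — timely.
Step 6: 61 days after 25 May 2012 (end of the 5-day comment period, which began when the procurement file is requested on 20 May 2012) is 25 July 2012; completed 26 May 2012, before the deadline.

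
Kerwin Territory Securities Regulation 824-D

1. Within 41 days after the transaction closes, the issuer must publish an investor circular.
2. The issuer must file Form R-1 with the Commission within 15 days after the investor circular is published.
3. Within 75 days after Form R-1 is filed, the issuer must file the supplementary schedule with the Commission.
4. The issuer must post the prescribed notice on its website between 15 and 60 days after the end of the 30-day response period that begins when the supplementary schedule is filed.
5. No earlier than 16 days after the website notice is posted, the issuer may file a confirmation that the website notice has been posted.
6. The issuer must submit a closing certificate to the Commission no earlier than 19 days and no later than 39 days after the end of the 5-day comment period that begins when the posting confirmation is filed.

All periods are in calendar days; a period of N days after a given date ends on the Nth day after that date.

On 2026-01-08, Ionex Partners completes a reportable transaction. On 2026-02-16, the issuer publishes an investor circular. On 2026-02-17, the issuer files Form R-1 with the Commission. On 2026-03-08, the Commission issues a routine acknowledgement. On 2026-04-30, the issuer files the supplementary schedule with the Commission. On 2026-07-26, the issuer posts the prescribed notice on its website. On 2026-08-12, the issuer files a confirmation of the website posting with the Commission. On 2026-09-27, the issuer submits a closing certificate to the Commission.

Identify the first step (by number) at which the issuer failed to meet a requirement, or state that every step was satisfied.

Step 6

Step 1: 41 days after 2026-01-08 (when the transaction closes) is 2026-02-18; completed 2026-02-16, before the deadline.
Step 2: 15 days after 2026-02-16 (when the investor circular is published) is 2026-03-03; 2026-02-17 is within that limit.
Step 3: 75 days after 2026-02-17 (when Form R-1 is filed) is 2026-05-03; 2026-04-30 is within that limit.
Step 4: the window is 15–60 days after 2026-05-30 (end of the 30-day response period, which began when the supplementary schedule is filed on 2026-04-30), so 2026-06-14 through 2026-07-29; done 2026-07-26 — within the window.
Step 5: the earliest permitted date is 16 days after 2026-07-26 (when the website notice is posted), i.e. 2026-08-11; done 2026-08-12 — permitted.
Step 6: the window is 19–39 days after 2026-08-17 (end of the 5-day comment period, which began when the posting confirmation is filed on 2026-08-12), so 2026-09-05 through 2026-09-25; done 2026-09-27 — 2 days after the window closed.
Later steps need not be reached.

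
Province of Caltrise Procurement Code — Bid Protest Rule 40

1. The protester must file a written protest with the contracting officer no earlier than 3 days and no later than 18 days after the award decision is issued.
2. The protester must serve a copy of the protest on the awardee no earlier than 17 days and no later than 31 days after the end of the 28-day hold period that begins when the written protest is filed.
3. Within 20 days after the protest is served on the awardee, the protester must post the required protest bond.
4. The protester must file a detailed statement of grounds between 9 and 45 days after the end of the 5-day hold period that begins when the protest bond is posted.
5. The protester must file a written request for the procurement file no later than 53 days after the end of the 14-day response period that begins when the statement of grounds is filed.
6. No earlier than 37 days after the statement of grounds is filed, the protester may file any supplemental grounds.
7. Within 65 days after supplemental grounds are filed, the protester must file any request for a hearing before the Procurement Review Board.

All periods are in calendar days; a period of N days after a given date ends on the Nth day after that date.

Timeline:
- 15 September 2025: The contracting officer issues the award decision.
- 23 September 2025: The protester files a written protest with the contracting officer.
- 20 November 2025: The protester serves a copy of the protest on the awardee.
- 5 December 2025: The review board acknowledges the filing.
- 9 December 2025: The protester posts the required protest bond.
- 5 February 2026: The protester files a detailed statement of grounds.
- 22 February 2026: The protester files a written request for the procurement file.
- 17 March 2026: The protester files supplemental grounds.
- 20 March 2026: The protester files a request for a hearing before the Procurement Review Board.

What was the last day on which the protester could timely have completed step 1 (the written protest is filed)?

3 October 2025

Step 1 runs from 15 September 2025, when the award decision is issued. The window is 3–18 days after 15 September 2025; it closes on 3 October 2025.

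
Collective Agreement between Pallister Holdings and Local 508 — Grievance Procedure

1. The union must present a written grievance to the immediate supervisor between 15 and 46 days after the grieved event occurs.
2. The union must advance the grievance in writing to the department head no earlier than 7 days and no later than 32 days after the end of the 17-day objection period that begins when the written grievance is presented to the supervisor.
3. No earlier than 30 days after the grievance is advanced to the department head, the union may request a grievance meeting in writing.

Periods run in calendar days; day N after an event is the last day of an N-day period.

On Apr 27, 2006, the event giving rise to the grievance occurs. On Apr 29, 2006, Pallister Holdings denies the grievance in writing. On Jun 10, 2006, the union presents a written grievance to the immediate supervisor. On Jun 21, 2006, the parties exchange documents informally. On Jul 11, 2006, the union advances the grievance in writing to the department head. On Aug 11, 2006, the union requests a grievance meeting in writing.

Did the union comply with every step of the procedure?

(1) the permitted window runs from Apr 27, 2006 + 15 = May 12, 2006 to Apr 27, 2006 + 46 = Jun 12, 2006; Jun 10, 2006 falls inside that range.
(2) the permitted window runs from Jun 27, 2006 + 7 = Jul 4, 2006 to Jun 27, 2006 + 32 = Jul 29, 2006; Jul 11, 2006 falls inside that range.
(3) permitted from Jul 11, 2006 + 30 days = Aug 10, 2006 onward; Aug 11, 2006 is on or after that date.

Yes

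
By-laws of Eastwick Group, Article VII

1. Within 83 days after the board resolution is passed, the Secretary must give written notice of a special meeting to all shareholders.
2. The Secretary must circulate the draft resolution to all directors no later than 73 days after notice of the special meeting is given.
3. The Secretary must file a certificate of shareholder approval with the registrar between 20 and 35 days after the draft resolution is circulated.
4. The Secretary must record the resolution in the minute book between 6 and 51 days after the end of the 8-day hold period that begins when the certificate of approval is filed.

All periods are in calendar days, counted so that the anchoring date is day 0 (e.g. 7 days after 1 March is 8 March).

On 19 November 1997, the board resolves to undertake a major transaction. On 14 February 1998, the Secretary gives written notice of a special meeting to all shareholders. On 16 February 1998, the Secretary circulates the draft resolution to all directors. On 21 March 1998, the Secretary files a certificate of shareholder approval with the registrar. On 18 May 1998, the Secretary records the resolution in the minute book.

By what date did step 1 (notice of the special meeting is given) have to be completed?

Step 1 runs from 19 November 1997, when the board resolution is passed. 83 days after 19 November 1997 is 10 February 1998.

10 February 1998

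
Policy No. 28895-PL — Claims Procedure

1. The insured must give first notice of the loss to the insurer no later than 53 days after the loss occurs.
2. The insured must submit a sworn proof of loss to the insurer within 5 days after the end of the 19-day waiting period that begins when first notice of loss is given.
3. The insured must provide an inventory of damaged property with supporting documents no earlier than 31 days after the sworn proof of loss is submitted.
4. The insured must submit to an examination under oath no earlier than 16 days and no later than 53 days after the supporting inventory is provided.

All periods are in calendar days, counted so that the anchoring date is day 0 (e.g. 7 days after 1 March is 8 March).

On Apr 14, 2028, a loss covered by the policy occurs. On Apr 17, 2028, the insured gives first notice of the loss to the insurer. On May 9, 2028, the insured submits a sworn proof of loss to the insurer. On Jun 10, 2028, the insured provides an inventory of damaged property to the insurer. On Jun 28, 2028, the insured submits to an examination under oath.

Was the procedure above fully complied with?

Step 1 — counting 53 days from Apr 14, 2028 (when the loss occurs) gives a deadline of Jun 6, 2028; Apr 17, 2028 is within that limit.
Step 2 — counting 5 days from May 6, 2028 (end of the 19-day waiting period, which began when first notice of loss is given on Apr 17, 2028) gives a deadline of May 11, 2028; completed May 9, 2028, before the deadline.
Step 3 — must wait 31 days from May 9, 2028 (when the sworn proof of loss is submitted), so not before Jun 9, 2028; Jun 10, 2028 is on or after that date.
Step 4 — 16 and 53 days from Jun 10, 2028 (when the supporting inventory is provided) are Jun 26, 2028 and Aug 2, 2028 respectively; done Jun 28, 2028, which is between those dates.

Yes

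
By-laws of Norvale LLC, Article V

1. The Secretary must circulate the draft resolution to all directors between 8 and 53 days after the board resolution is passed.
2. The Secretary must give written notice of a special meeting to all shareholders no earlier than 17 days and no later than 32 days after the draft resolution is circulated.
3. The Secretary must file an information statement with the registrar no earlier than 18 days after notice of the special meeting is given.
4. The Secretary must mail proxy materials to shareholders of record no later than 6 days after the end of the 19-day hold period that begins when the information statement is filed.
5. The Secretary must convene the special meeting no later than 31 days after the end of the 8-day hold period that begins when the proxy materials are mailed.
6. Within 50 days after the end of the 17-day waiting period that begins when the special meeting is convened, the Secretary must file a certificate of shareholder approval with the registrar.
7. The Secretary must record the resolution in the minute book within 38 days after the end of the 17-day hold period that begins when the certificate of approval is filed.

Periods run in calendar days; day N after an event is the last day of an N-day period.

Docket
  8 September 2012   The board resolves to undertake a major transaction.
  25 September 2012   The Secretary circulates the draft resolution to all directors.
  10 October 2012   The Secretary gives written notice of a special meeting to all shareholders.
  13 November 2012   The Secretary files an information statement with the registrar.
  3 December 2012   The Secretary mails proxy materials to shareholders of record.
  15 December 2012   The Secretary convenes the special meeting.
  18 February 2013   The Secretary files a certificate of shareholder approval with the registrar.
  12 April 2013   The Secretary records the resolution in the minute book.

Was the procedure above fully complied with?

Step 1 — 8 and 53 days from 8 September 2012 (when the board resolution is passed) are 16 September 2012 and 31 October 2012 respectively; done 25 September 2012, which is between those dates.
Step 2 — 17 and 32 days from 25 September 2012 (when the draft resolution is circulated) are 12 October 2012 and 27 October 2012 respectively; done 10 October 2012 — 2 days before the window opened.

No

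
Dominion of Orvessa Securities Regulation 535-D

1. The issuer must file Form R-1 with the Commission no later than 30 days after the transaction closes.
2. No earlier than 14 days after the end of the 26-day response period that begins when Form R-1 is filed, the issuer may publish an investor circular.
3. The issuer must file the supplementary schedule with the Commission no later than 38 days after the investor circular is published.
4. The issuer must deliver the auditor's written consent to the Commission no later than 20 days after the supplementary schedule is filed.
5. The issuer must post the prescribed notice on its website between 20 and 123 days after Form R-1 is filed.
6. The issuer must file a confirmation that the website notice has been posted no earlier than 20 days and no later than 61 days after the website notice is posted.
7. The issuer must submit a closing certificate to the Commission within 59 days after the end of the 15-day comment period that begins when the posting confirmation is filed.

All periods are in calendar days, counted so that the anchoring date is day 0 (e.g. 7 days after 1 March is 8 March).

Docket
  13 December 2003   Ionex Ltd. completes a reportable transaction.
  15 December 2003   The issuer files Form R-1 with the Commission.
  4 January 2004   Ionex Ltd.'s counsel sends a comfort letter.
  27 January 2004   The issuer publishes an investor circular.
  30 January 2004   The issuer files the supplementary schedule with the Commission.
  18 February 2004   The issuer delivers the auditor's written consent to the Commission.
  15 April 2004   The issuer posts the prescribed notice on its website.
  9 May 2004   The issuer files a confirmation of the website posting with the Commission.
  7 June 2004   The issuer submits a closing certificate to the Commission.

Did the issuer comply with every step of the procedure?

Yes

(1) due by 13 December 2003 + 30 days = 12 January 2004; completed 15 December 2003, before the deadline.
(2) permitted from 10 January 2004 + 14 days = 24 January 2004 onward; 27 January 2004 is on or after that date.
(3) due by 27 January 2004 + 38 days = 5 March 2004; done 30 January 2004 — timely.
(4) due by 30 January 2004 + 20 days = 19 February 2004; done 18 February 2004 — timely.
(5) the permitted window runs from 15 December 2003 + 20 = 4 January 2004 to 15 December 2003 + 123 = 16 April 2004; done 15 April 2004 — within the window.
(6) the permitted window runs from 15 April 2004 + 20 = 5 May 2004 to 15 April 2004 + 61 = 15 June 2004; done 9 May 2004 — within the window.
(7) due by 24 May 2004 + 59 days = 22 July 2004; 7 June 2004 is within that limit.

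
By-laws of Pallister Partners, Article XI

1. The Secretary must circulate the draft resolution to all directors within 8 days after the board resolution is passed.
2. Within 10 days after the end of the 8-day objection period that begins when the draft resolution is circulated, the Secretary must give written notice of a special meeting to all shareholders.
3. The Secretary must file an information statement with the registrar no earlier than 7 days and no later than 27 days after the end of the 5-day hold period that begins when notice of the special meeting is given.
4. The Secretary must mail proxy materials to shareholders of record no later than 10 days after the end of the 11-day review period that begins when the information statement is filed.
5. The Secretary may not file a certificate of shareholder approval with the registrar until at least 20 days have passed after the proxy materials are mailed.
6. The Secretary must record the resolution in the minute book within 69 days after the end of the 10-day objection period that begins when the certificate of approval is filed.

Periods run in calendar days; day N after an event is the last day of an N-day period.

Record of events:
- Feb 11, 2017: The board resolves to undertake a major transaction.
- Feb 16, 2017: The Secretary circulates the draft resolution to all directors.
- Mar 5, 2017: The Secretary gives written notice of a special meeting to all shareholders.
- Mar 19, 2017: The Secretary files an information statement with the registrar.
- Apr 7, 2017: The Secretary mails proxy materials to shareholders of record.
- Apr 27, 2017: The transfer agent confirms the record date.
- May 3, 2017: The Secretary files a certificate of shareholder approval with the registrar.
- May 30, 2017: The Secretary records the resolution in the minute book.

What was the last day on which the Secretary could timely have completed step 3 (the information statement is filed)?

Apr 6, 2017

Notice of the special meeting is given on Mar 5, 2017; the 5-day hold period therefore ends Mar 10, 2017, and step 3 runs from that date. The window is 7–27 days after Mar 10, 2017; it closes on Apr 6, 2017.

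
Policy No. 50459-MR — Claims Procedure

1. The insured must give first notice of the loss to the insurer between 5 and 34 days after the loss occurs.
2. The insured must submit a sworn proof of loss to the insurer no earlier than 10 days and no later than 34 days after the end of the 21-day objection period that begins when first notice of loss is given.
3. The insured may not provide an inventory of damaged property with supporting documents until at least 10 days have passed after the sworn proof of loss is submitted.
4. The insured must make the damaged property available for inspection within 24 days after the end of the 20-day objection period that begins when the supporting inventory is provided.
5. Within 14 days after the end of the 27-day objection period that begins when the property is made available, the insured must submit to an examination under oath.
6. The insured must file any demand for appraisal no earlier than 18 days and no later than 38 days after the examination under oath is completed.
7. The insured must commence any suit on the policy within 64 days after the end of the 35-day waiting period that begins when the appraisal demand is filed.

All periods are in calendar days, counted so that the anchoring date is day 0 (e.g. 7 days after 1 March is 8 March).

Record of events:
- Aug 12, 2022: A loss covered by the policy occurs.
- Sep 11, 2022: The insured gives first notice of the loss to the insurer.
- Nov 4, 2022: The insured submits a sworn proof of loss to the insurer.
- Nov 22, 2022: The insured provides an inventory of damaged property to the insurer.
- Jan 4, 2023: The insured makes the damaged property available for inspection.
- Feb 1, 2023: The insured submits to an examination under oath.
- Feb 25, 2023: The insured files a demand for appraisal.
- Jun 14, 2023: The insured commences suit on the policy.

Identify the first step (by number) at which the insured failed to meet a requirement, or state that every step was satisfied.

Step 1 — 5 and 34 days from Aug 12, 2022 (when the loss occurs) are Aug 17, 2022 and Sep 15, 2022 respectively; Sep 11, 2022 falls inside that range.
Step 2 — 10 and 34 days from Oct 2, 2022 (end of the 21-day objection period, which began when first notice of loss is given on Sep 11, 2022) are Oct 12, 2022 and Nov 5, 2022 respectively; Nov 4, 2022 falls inside that range.
Step 3 — must wait 10 days from Nov 4, 2022 (when the sworn proof of loss is submitted), so not before Nov 14, 2022; done Nov 22, 2022 — permitted.
Step 4 — counting 24 days from Dec 12, 2022 (end of the 20-day objection period, which began when the supporting inventory is provided on Nov 22, 2022) gives a deadline of Jan 5, 2023; done Jan 4, 2023 — timely.
Step 5 — counting 14 days from Jan 31, 2023 (end of the 27-day objection period, which began when the property is made available on Jan 4, 2023) gives a deadline of Feb 14, 2023; done Feb 1, 2023 — timely.
Step 6 — 18 and 38 days from Feb 1, 2023 (when the examination under oath is completed) are Feb 19, 2023 and Mar 11, 2023 respectively; done Feb 25, 2023 — within the window.
Step 7 — counting 64 days from Apr 1, 2023 (end of the 35-day waiting period, which began when the appraisal demand is filed on Feb 25, 2023) gives a deadline of Jun 4, 2023; Jun 14, 2023 misses that deadline by 10 days.

Step 7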